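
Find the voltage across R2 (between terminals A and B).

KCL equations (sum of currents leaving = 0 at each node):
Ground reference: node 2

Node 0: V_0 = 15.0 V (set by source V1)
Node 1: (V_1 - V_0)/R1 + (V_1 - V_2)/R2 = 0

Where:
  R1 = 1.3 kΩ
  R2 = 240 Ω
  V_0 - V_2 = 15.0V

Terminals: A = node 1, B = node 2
R1 and R2 are in series across V1 (node 0 → node 1 → node 2), and the output A–B is taken across R2, so this is a voltage divider.
Series current: I = V1/(R1 + R2) = 15/(1300 + 240) = 15/1540 = 0.00974 A
V_R2 = I × R2 = V1 × R2/(R1 + R2) = 15 × 240/1540 = 2.338 V

Final answer: 2.338 V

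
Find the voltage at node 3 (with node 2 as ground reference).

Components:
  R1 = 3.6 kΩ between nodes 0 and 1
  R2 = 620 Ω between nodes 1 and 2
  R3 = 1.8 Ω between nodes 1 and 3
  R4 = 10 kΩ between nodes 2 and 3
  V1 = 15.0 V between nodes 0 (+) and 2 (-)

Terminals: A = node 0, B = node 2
Nodal analysis, taking node 2 as the 0 V reference.
Source V1 fixes V_0 = 15 V.
KCL at each unknown node (sum of currents leaving = 0; resistances in Ω):
  Node 1: (V_1 - 15)/3600 + (V_1 - 0)/620 + (V_1 - V_3)/1.8 = 0
  Node 3: (V_3 - V_1)/1.8 + (V_3 - 0)/10000 = 0
Collecting terms (coefficients in siemens):
  0.5574·V_1 - 0.5556·V_3 = 0.004167
  0.5557·V_3 - 0.5556·V_1 = 0
Determinant D = (0.5574)(0.5557) - (-0.5556)(-0.5556) = 0.001106
V_1 = [(0.004167)(0.5557) - (-0.5556)(0)]/D = 2.093 V
V_3 = [(0.5574)(0) - (0.004167)(-0.5556)]/D = 2.093 V
The requested potential is V_3 = 2.093 V.

Final answer: V_3 = 2.093 V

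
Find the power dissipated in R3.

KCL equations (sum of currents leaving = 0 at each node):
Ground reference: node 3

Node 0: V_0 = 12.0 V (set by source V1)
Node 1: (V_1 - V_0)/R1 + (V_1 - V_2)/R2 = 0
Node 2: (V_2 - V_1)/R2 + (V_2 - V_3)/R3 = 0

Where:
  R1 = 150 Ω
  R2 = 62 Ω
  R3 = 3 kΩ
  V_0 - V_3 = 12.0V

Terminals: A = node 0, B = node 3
Nodal analysis, taking node 3 as the 0 V reference.
Source V1 fixes V_0 = 12 V.
KCL at each unknown node (sum of currents leaving = 0; resistances in Ω):
  Node 1: (V_1 - 12)/150 + (V_1 - V_2)/62 = 0
  Node 2: (V_2 - V_1)/62 + (V_2 - 0)/3000 = 0
Collecting terms (coefficients in siemens):
  0.0228·V_1 - 0.01613·V_2 = 0.08
  0.01646·V_2 - 0.01613·V_1 = 0
Determinant D = (0.0228)(0.01646) - (-0.01613)(-0.01613) = 0.0001151
V_1 = [(0.08)(0.01646) - (-0.01613)(0)]/D = 11.44 V
V_2 = [(0.0228)(0) - (0.08)(-0.01613)]/D = 11.21 V
I_R3 = (V_2 - V_3)/R3 = (11.21 - 0)/3000 = 0.003736 A
P_R3 = I_R3² × R3 = (0.003736)² × 3000 = 0.04187 W

Final answer: 0.04187 W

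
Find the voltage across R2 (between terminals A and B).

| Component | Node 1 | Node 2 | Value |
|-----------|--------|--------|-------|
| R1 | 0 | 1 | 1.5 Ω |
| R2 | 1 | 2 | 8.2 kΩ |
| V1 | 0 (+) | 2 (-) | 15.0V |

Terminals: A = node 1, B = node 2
R1 and R2 are in series across V1 (node 0 → node 1 → node 2), and the output A–B is taken across R2, so this is a voltage divider.
Series current: I = V1/(R1 + R2) = 15/(1.5 + 8200) = 15/8202 = 0.001829 A
V_R2 = I × R2 = V1 × R2/(R1 + R2) = 15 × 8200/8202 = 15 V

Final answer: 15 V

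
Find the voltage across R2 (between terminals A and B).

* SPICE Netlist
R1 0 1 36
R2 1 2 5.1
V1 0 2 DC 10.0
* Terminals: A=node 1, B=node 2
R1 and R2 are in series across V1 (node 0 → node 1 → node 2), and the output A–B is taken across R2, so this is a voltage divider.
Series current: I = V1/(R1 + R2) = 10/(36 + 5.1) = 10/41.1 = 0.2433 A
V_R2 = I × R2 = V1 × R2/(R1 + R2) = 10 × 5.1/41.1 = 1.241 V

Final answer: 1.241 V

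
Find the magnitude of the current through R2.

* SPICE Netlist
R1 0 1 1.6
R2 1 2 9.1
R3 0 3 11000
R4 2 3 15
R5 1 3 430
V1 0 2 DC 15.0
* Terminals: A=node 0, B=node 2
Nodal analysis, taking node 2 as the 0 V reference.
Source V1 fixes V_0 = 15 V.
KCL at each unknown node (sum of currents leaving = 0; resistances in Ω):
  Node 1: (V_1 - 15)/1.6 + (V_1 - 0)/9.1 + (V_1 - V_3)/430 = 0
  Node 3: (V_3 - 15)/11000 + (V_3 - 0)/15 + (V_3 - V_1)/430 = 0
Collecting terms (coefficients in siemens):
  0.7372·V_1 - 0.002326·V_3 = 9.375
  0.06908·V_3 - 0.002326·V_1 = 0.001364
Determinant D = (0.7372)(0.06908) - (-0.002326)(-0.002326) = 0.05092
V_1 = [(9.375)(0.06908) - (-0.002326)(0.001364)]/D = 12.72 V
V_3 = [(0.7372)(0.001364) - (9.375)(-0.002326)]/D = 0.4479 V
I_R2 = (V_1 - V_2)/R2 = (12.72 - 0)/9.1 = 1.398 A
|I_R2| = 1.398 A

Final answer: |I_R2| = 1.398 A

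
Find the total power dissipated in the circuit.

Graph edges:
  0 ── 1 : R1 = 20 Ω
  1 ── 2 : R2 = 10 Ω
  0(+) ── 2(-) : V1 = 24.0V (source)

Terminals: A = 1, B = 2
Nodal analysis, taking node 2 as the 0 V reference.
Source V1 fixes V_0 = 24 V.
KCL at each unknown node (sum of currents leaving = 0; resistances in Ω):
  Node 1: (V_1 - 24)/20 + (V_1 - 0)/10 = 0
Collecting terms: 0.15 × V_1 = 1.2  =>  V_1 = 8 V
Power in each resistor, P = (ΔV)²/R:
  P_R1 = (24 - 8)²/20 = 12.8 W
  P_R2 = (8 - 0)²/10 = 6.4 W
P_total = P_R1 + P_R2 = 19.2 W

Final answer: 19.2 W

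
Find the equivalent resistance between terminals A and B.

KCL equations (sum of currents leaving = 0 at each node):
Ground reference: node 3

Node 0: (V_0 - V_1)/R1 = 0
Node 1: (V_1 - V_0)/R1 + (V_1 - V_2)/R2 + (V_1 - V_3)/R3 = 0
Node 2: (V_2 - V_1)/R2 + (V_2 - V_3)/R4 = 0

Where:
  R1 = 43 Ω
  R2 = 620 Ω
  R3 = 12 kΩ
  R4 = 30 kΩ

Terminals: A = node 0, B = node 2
Reduce the network between node 0 (A) and node 2 (B) by series/parallel combination:
  Rs1 = R3 + R4 (series, joined only at node 3) = 12000 + 30000 = 42000 Ω
  Rp1 = R2 ‖ Rs1 (parallel, both between nodes 1 and 2) = 1/(1/620 + 1/42000) = 611 Ω
  Rs2 = R1 + Rp1 (series, joined only at node 1) = 43 + 611 = 654 Ω
R_eq = 654 Ω

Final answer: 654 Ω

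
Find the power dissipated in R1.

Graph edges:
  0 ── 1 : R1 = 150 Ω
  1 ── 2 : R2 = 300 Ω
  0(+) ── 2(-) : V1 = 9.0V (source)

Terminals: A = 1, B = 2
Nodal analysis, taking node 2 as the 0 V reference.
Source V1 fixes V_0 = 9 V.
KCL at each unknown node (sum of currents leaving = 0; resistances in Ω):
  Node 1: (V_1 - 9)/150 + (V_1 - 0)/300 = 0
Collecting terms: 0.01 × V_1 = 0.06  =>  V_1 = 6 V
I_R1 = (V_0 - V_1)/R1 = (9 - 6)/150 = 0.02 A
P_R1 = I_R1² × R1 = (0.02)² × 150 = 0.06 W

Final answer: 0.06 W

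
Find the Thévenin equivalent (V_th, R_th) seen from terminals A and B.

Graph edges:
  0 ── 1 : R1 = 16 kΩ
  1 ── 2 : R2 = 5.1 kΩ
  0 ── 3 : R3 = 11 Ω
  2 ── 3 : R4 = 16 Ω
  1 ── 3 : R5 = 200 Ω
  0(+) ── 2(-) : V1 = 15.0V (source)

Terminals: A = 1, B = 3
Step 1 — V_th is the open-circuit voltage V_A - V_B (nothing connected across the terminals).
Nodal analysis, taking node 2 as the 0 V reference.
Source V1 fixes V_0 = 15 V.
KCL at each unknown node (sum of currents leaving = 0; resistances in Ω):
  Node 1: (V_1 - 15)/16000 + (V_1 - 0)/5100 + (V_1 - V_3)/200 = 0
  Node 3: (V_3 - 15)/11 + (V_3 - 0)/16 + (V_3 - V_1)/200 = 0
Collecting terms (coefficients in siemens):
  0.005259·V_1 - 0.005·V_3 = 0.0009375
  0.1584·V_3 - 0.005·V_1 = 1.364
Determinant D = (0.005259)(0.1584) - (-0.005)(-0.005) = 0.000808
V_1 = [(0.0009375)(0.1584) - (-0.005)(1.364)]/D = 8.622 V
V_3 = [(0.005259)(1.364) - (0.0009375)(-0.005)]/D = 8.88 V
V_th = V_1 - V_3 = 8.622 - 8.88 = -0.2584 V
Step 2 — R_th: zero the source — replace V1 by a short circuit (node 2 merges into node 0) — and find the resistance seen between A (node 1) and B (node 3).
Reduce the network between node 1 (A) and node 3 (B) by series/parallel combination:
  Rp1 = R1 ‖ R2 (parallel, both between nodes 0 and 1) = 1/(1/16000 + 1/5100) = 3867 Ω
  Rp2 = R3 ‖ R4 (parallel, both between nodes 0 and 3) = 1/(1/11 + 1/16) = 6.519 Ω
  Rs1 = Rp1 + Rp2 (series, joined only at node 0) = 3867 + 6.519 = 3874 Ω
  Rp3 = R5 ‖ Rs1 (parallel, both between nodes 1 and 3) = 1/(1/200 + 1/3874) = 190.2 Ω
R_th = 190.2 Ω

Final answer: V_th = -0.2584 V, R_th = 190.2 Ω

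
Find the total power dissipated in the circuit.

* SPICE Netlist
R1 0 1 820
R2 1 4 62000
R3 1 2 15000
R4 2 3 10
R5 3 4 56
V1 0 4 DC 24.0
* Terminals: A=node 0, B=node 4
Nodal analysis, taking node 4 as the 0 V reference.
Source V1 fixes V_0 = 24 V.
KCL at each unknown node (sum of currents leaving = 0; resistances in Ω):
  Node 1: (V_1 - 24)/820 + (V_1 - 0)/62000 + (V_1 - V_2)/15000 = 0
  Node 2: (V_2 - V_1)/15000 + (V_2 - V_3)/10 = 0
  Node 3: (V_3 - V_2)/10 + (V_3 - 0)/56 = 0
Collecting terms (coefficients in siemens):
  0.001302·V_1 - 0.00006667·V_2 = 0.02927
  0.1001·V_2 - 0.00006667·V_1 - 0.1·V_3 = 0
  0.1179·V_3 - 0.1·V_2 = 0
Solving these 3 simultaneous equations (Gaussian elimination) gives:
  V_1 = 22.48 V, V_2 = 0.09848 V, V_3 = 0.08355 V
Power in each resistor, P = (ΔV)²/R:
  P_R1 = (24 - 22.48)²/820 = 0.00282 W
  P_R2 = (22.48 - 0)²/62000 = 0.00815 W
  P_R3 = (22.48 - 0.09848)²/15000 = 0.03339 W
  P_R4 = (0.09848 - 0.08355)²/10 = 0.00002226 W
  P_R5 = (0.08355 - 0)²/56 = 0.0001247 W
P_total = P_R1 + P_R2 + P_R3 + P_R4 + P_R5 = 0.04451 W

Final answer: 0.04451 W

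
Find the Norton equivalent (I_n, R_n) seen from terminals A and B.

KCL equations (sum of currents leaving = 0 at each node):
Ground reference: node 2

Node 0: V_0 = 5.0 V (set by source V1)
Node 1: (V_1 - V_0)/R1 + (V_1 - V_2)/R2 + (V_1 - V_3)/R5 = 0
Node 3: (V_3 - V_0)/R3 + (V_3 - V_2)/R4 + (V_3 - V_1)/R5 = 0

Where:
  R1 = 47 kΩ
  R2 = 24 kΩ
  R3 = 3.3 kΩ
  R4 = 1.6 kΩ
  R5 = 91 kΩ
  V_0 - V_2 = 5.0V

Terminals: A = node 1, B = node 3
Find the Thévenin equivalent first; then I_n = V_th/R_th and R_n = R_th.
Step 1 — V_th is the open-circuit voltage V_A - V_B (nothing connected across the terminals).
Nodal analysis, taking node 2 as the 0 V reference.
Source V1 fixes V_0 = 5 V.
KCL at each unknown node (sum of currents leaving = 0; resistances in Ω):
  Node 1: (V_1 - 5)/47000 + (V_1 - 0)/24000 + (V_1 - V_3)/91000 = 0
  Node 3: (V_3 - 5)/3300 + (V_3 - 0)/1600 + (V_3 - V_1)/91000 = 0
Collecting terms (coefficients in siemens):
  0.00007393·V_1 - 0.00001099·V_3 = 0.0001064
  0.000939·V_3 - 0.00001099·V_1 = 0.001515
Determinant D = (0.00007393)(0.000939) - (-0.00001099)(-0.00001099) = 0.0000000693
V_1 = [(0.0001064)(0.000939) - (-0.00001099)(0.001515)]/D = 1.682 V
V_3 = [(0.00007393)(0.001515) - (0.0001064)(-0.00001099)]/D = 1.633 V
V_th = V_1 - V_3 = 1.682 - 1.633 = 0.04845 V
Step 2 — R_th: zero the source — replace V1 by a short circuit (node 2 merges into node 0) — and find the resistance seen between A (node 1) and B (node 3).
Reduce the network between node 1 (A) and node 3 (B) by series/parallel combination:
  Rp1 = R1 ‖ R2 (parallel, both between nodes 0 and 1) = 1/(1/47000 + 1/24000) = 15890 Ω
  Rp2 = R3 ‖ R4 (parallel, both between nodes 0 and 3) = 1/(1/3300 + 1/1600) = 1078 Ω
  Rs1 = Rp1 + Rp2 (series, joined only at node 0) = 15890 + 1078 = 16960 Ω
  Rp3 = R5 ‖ Rs1 (parallel, both between nodes 1 and 3) = 1/(1/91000 + 1/16960) = 14300 Ω
R_th = 14.3 kΩ
I_n = V_th/R_th = 0.04845/14300 = 0.000003389 A, and R_n = R_th = 14.3 kΩ

Final answer: I_n = 3.389e-06 A, R_n = 14.3 kΩ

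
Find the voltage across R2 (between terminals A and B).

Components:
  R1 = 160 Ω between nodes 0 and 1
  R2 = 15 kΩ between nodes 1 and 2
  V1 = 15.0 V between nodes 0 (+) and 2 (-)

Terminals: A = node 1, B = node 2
R1 and R2 are in series across V1 (node 0 → node 1 → node 2), and the output A–B is taken across R2, so this is a voltage divider.
Series current: I = V1/(R1 + R2) = 15/(160 + 15000) = 15/15160 = 0.0009894 A
V_R2 = I × R2 = V1 × R2/(R1 + R2) = 15 × 15000/15160 = 14.84 V

Final answer: 14.84 V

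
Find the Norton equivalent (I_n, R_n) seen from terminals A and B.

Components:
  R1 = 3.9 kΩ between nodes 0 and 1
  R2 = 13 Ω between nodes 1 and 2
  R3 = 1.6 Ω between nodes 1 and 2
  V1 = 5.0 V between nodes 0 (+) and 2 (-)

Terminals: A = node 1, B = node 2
Find the Thévenin equivalent first; then I_n = V_th/R_th and R_n = R_th.
Step 1 — V_th is the open-circuit voltage V_A - V_B (nothing connected across the terminals).
Nodal analysis, taking node 2 as the 0 V reference.
Source V1 fixes V_0 = 5 V.
KCL at each unknown node (sum of currents leaving = 0; resistances in Ω):
  Node 1: (V_1 - 5)/3900 + (V_1 - 0)/13 + (V_1 - 0)/1.6 = 0
Collecting terms: 0.7022 × V_1 = 0.001282  =>  V_1 = 0.001826 V
V_th = V_1 - V_2 = 0.001826 - 0 = 0.001826 V
Step 2 — R_th: zero the source — replace V1 by a short circuit (node 2 merges into node 0) — and find the resistance seen between A (node 1) and B (node 0).
Reduce the network between node 1 (A) and node 0 (B) by series/parallel combination:
  Rp1 = R1 ‖ R2 ‖ R3 (parallel, all between nodes 0 and 1) = 1/(1/3900 + 1/13 + 1/1.6) = 1.424 Ω
R_th = 1.424 Ω
I_n = V_th/R_th = 0.001826/1.424 = 0.001282 A, and R_n = R_th = 1.424 Ω

Final answer: I_n = 0.001282 A, R_n = 1.424 Ω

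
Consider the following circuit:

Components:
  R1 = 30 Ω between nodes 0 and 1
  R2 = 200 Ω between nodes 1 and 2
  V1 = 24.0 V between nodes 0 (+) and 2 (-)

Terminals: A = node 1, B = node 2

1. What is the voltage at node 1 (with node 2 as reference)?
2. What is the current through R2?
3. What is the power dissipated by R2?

Nodal analysis, taking node 2 as the 0 V reference.
Source V1 fixes V_0 = 24 V.
KCL at each unknown node (sum of currents leaving = 0; resistances in Ω):
  Node 1: (V_1 - 24)/30 + (V_1 - 0)/200 = 0
Collecting terms: 0.03833 × V_1 = 0.8  =>  V_1 = 20.87 V
Part 1:
  Read off the nodal solution: V_1 = 20.87 V
Part 2:
  I_R2 = (V_1 - V_2)/R2 = (20.87 - 0)/200 = 0.1043 A
  Magnitude: I_R2 = 0.1043 A
Part 3:
  I_R2 = (V_1 - V_2)/R2 = (20.87 - 0)/200 = 0.1043 A
  P_R2 = I_R2² × R2 = (0.1043)² × 200 = 2.178 W

Final answers:
1. V_1 = 20.87 V
2. I_R2 = 0.1043 A
3. P_R2 = 2.178 W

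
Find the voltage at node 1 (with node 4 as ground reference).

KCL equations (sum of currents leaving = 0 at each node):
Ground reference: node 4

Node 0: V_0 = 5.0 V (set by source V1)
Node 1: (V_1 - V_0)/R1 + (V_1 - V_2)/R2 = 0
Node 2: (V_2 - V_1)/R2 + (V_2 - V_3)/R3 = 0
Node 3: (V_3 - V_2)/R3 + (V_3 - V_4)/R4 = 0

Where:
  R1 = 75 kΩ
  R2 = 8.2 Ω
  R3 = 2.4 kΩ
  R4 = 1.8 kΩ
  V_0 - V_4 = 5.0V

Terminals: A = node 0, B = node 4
Nodal analysis, taking node 4 as the 0 V reference.
Source V1 fixes V_0 = 5 V.
KCL at each unknown node (sum of currents leaving = 0; resistances in Ω):
  Node 1: (V_1 - 5)/75000 + (V_1 - V_2)/8.2 = 0
  Node 2: (V_2 - V_1)/8.2 + (V_2 - V_3)/2400 = 0
  Node 3: (V_3 - V_2)/2400 + (V_3 - 0)/1800 = 0
Collecting terms (coefficients in siemens):
  0.122·V_1 - 0.122·V_2 = 0.00006667
  0.1224·V_2 - 0.122·V_1 - 0.0004167·V_3 = 0
  0.0009722·V_3 - 0.0004167·V_2 = 0
Solving these 3 simultaneous equations (Gaussian elimination) gives:
  V_1 = 0.2656 V, V_2 = 0.2651 V, V_3 = 0.1136 V
The requested potential is V_1 = 0.2656 V.

Final answer: V_1 = 0.2656 V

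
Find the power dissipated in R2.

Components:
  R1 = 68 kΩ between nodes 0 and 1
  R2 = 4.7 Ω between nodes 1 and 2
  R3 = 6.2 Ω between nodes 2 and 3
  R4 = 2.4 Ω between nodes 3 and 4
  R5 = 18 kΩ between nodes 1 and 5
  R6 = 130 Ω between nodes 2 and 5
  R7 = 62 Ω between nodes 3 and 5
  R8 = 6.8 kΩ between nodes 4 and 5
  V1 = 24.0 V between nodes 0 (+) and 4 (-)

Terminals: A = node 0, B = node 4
Nodal analysis, taking node 4 as the 0 V reference.
Source V1 fixes V_0 = 24 V.
KCL at each unknown node (sum of currents leaving = 0; resistances in Ω):
  Node 1: (V_1 - 24)/68000 + (V_1 - V_2)/4.7 + (V_1 - V_5)/18000 = 0
  Node 2: (V_2 - V_1)/4.7 + (V_2 - V_3)/6.2 + (V_2 - V_5)/130 = 0
  Node 3: (V_3 - V_2)/6.2 + (V_3 - 0)/2.4 + (V_3 - V_5)/62 = 0
  Node 5: (V_5 - V_1)/18000 + (V_5 - V_2)/130 + (V_5 - V_3)/62 + (V_5 - 0)/6800 = 0
Collecting terms (coefficients in siemens):
  0.2128·V_1 - 0.2128·V_2 - 0.00005556·V_5 = 0.0003529
  0.3817·V_2 - 0.2128·V_1 - 0.1613·V_3 - 0.007692·V_5 = 0
  0.5941·V_3 - 0.1613·V_2 - 0.01613·V_5 = 0
  0.02402·V_5 - 0.00005556·V_1 - 0.007692·V_2 - 0.01613·V_3 = 0
Solving these 4 simultaneous equations (Gaussian elimination) gives:
  V_1 = 0.004622 V, V_2 = 0.002965 V, V_3 = 0.0008464 V, V_5 = 0.001528 V
I_R2 = (V_1 - V_2)/R2 = (0.004622 - 0.002965)/4.7 = 0.0003527 A
P_R2 = I_R2² × R2 = (0.0003527)² × 4.7 = 0.0000005847 W

Final answer: 5.847e-07 W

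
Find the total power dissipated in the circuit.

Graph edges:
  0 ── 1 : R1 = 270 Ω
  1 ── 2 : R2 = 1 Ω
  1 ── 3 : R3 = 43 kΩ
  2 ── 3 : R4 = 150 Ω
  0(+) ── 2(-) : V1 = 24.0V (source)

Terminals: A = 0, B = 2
Nodal analysis, taking node 2 as the 0 V reference.
Source V1 fixes V_0 = 24 V.
KCL at each unknown node (sum of currents leaving = 0; resistances in Ω):
  Node 1: (V_1 - 24)/270 + (V_1 - 0)/1 + (V_1 - V_3)/43000 = 0
  Node 3: (V_3 - V_1)/43000 + (V_3 - 0)/150 = 0
Collecting terms (coefficients in siemens):
  1.004·V_1 - 0.00002326·V_3 = 0.08889
  0.00669·V_3 - 0.00002326·V_1 = 0
Determinant D = (1.004)(0.00669) - (-0.00002326)(-0.00002326) = 0.006715
V_1 = [(0.08889)(0.00669) - (-0.00002326)(0)]/D = 0.08856 V
V_3 = [(1.004)(0) - (0.08889)(-0.00002326)]/D = 0.0003079 V
Power in each resistor, P = (ΔV)²/R:
  P_R1 = (24 - 0.08856)²/270 = 2.118 W
  P_R2 = (0.08856 - 0)²/1 = 0.007843 W
  P_R3 = (0.08856 - 0.0003079)²/43000 = 0.0000001811 W
  P_R4 = (0 - 0.0003079)²/150 = 0.0000000006318 W
P_total = P_R1 + P_R2 + P_R3 + P_R4 = 2.125 W

Final answer: 2.125 W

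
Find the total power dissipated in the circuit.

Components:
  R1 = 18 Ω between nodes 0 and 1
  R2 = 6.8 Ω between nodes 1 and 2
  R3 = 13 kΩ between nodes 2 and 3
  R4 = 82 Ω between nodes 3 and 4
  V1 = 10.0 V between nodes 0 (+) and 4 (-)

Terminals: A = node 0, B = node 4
Nodal analysis, taking node 4 as the 0 V reference.
Source V1 fixes V_0 = 10 V.
KCL at each unknown node (sum of currents leaving = 0; resistances in Ω):
  Node 1: (V_1 - 10)/18 + (V_1 - V_2)/6.8 = 0
  Node 2: (V_2 - V_1)/6.8 + (V_2 - V_3)/13000 = 0
  Node 3: (V_3 - V_2)/13000 + (V_3 - 0)/82 = 0
Collecting terms (coefficients in siemens):
  0.2026·V_1 - 0.1471·V_2 = 0.5556
  0.1471·V_2 - 0.1471·V_1 - 0.00007692·V_3 = 0
  0.01227·V_3 - 0.00007692·V_2 = 0
Solving these 3 simultaneous equations (Gaussian elimination) gives:
  V_1 = 9.986 V, V_2 = 9.981 V, V_3 = 0.06256 V
Power in each resistor, P = (ΔV)²/R:
  P_R1 = (10 - 9.986)²/18 = 0.00001048 W
  P_R2 = (9.986 - 9.981)²/6.8 = 0.000003958 W
  P_R3 = (9.981 - 0.06256)²/13000 = 0.007567 W
  P_R4 = (0.06256 - 0)²/82 = 0.00004773 W
P_total = P_R1 + P_R2 + P_R3 + P_R4 = 0.00763 W

Final answer: 0.00763 W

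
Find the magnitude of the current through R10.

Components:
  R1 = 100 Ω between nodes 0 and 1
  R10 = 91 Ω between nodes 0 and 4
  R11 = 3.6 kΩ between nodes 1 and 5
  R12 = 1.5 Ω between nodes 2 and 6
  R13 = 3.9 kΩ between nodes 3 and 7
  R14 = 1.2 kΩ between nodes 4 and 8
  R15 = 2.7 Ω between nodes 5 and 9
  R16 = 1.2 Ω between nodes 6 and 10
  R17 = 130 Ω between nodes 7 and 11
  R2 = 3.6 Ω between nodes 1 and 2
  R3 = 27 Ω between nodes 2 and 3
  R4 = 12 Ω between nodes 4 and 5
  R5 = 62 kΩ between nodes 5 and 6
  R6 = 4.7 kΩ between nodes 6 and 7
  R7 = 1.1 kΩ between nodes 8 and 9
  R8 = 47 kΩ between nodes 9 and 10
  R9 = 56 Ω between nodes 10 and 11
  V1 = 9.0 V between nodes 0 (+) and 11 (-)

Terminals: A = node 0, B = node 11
Nodal analysis, taking node 11 as the 0 V reference.
Source V1 fixes V_0 = 9 V.
KCL at each unknown node (sum of currents leaving = 0; resistances in Ω):
  Node 1: (V_1 - 9)/100 + (V_1 - V_2)/3.6 + (V_1 - V_5)/3600 = 0
  Node 2: (V_2 - V_1)/3.6 + (V_2 - V_3)/27 + (V_2 - V_6)/1.5 = 0
  Node 3: (V_3 - V_2)/27 + (V_3 - V_7)/3900 = 0
  Node 4: (V_4 - V_5)/12 + (V_4 - 9)/91 + (V_4 - V_8)/1200 = 0
  Node 5: (V_5 - V_4)/12 + (V_5 - V_6)/62000 + (V_5 - V_1)/3600 + (V_5 - V_9)/2.7 = 0
  Node 6: (V_6 - V_5)/62000 + (V_6 - V_7)/4700 + (V_6 - V_2)/1.5 + (V_6 - V_10)/1.2 = 0
  Node 7: (V_7 - V_6)/4700 + (V_7 - V_3)/3900 + (V_7 - 0)/130 = 0
  Node 8: (V_8 - V_9)/1100 + (V_8 - V_4)/1200 = 0
  Node 9: (V_9 - V_8)/1100 + (V_9 - V_10)/47000 + (V_9 - V_5)/2.7 = 0
  Node 10: (V_10 - V_9)/47000 + (V_10 - 0)/56 + (V_10 - V_6)/1.2 = 0
Collecting terms (coefficients in siemens):
  0.2881·V_1 - 0.2778·V_2 - 0.0002778·V_5 = 0.09
  0.9815·V_2 - 0.2778·V_1 - 0.03704·V_3 - 0.6667·V_6 = 0
  0.03729·V_3 - 0.03704·V_2 - 0.0002564·V_7 = 0
  0.09516·V_4 - 0.08333·V_5 - 0.0008333·V_8 = 0.0989
  0.454·V_5 - 0.0002778·V_1 - 0.08333·V_4 - 0.00001613·V_6 - 0.3704·V_9 = 0
  1.5·V_6 - 0.6667·V_2 - 0.00001613·V_5 - 0.0002128·V_7 - 0.8333·V_10 = 0
  0.008161·V_7 - 0.0002564·V_3 - 0.0002128·V_6 = 0
  0.001742·V_8 - 0.0008333·V_4 - 0.0009091·V_9 = 0
  0.3713·V_9 - 0.3704·V_5 - 0.0009091·V_8 - 0.00002128·V_10 = 0
  0.8512·V_10 - 0.8333·V_6 - 0.00002128·V_9 = 0
Solving these 10 simultaneous equations (Gaussian elimination) gives:
  V_1 = 3.468 V, V_2 = 3.264 V, V_3 = 3.243 V, V_4 = 8.845 V
  V_5 = 8.825 V, V_6 = 3.18 V, V_7 = 0.1848 V, V_8 = 8.835 V
  V_9 = 8.825 V, V_10 = 3.113 V
I_R10 = (V_0 - V_4)/R10 = (9 - 8.845)/91 = 0.0017 A
|I_R10| = 0.0017 A

Final answer: |I_R10| = 0.0017 A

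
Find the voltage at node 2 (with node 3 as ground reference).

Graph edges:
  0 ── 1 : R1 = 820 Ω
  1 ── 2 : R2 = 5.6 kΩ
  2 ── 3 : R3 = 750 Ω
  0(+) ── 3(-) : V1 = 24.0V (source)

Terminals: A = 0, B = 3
Nodal analysis, taking node 3 as the 0 V reference.
Source V1 fixes V_0 = 24 V.
KCL at each unknown node (sum of currents leaving = 0; resistances in Ω):
  Node 1: (V_1 - 24)/820 + (V_1 - V_2)/5600 = 0
  Node 2: (V_2 - V_1)/5600 + (V_2 - 0)/750 = 0
Collecting terms (coefficients in siemens):
  0.001398·V_1 - 0.0001786·V_2 = 0.02927
  0.001512·V_2 - 0.0001786·V_1 = 0
Determinant D = (0.001398)(0.001512) - (-0.0001786)(-0.0001786) = 0.000002082
V_1 = [(0.02927)(0.001512) - (-0.0001786)(0)]/D = 21.26 V
V_2 = [(0.001398)(0) - (0.02927)(-0.0001786)]/D = 2.51 V
The requested potential is V_2 = 2.51 V.

Final answer: V_2 = 2.51 V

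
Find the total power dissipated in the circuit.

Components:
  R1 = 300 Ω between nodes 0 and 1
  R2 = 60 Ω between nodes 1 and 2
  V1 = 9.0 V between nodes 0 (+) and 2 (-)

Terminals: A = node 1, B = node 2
Nodal analysis, taking node 2 as the 0 V reference.
Source V1 fixes V_0 = 9 V.
KCL at each unknown node (sum of currents leaving = 0; resistances in Ω):
  Node 1: (V_1 - 9)/300 + (V_1 - 0)/60 = 0
Collecting terms: 0.02 × V_1 = 0.03  =>  V_1 = 1.5 V
Power in each resistor, P = (ΔV)²/R:
  P_R1 = (9 - 1.5)²/300 = 0.1875 W
  P_R2 = (1.5 - 0)²/60 = 0.0375 W
P_total = P_R1 + P_R2 = 0.225 W

Final answer: 0.225 W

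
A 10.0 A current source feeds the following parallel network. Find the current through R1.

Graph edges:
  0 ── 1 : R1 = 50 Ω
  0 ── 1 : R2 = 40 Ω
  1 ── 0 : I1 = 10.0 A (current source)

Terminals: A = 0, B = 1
All resistors sit directly between nodes 0 and 1, so they are in parallel and share one voltage V; the full source current 10 A splits among them.
1/R_par = 1/50 + 1/40 = 0.045 S  =>  R_par = 22.22 Ω
V = I × R_par = 10 × 22.22 = 222.2 V
I_R1 = V/R1 = 222.2/50 = 4.444 A

Final answer: 4.444 A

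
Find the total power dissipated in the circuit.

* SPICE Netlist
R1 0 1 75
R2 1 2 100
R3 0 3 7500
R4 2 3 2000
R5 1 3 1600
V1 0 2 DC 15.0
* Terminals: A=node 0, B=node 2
Nodal analysis, taking node 2 as the 0 V reference.
Source V1 fixes V_0 = 15 V.
KCL at each unknown node (sum of currents leaving = 0; resistances in Ω):
  Node 1: (V_1 - 15)/75 + (V_1 - 0)/100 + (V_1 - V_3)/1600 = 0
  Node 3: (V_3 - 15)/7500 + (V_3 - 0)/2000 + (V_3 - V_1)/1600 = 0
Collecting terms (coefficients in siemens):
  0.02396·V_1 - 0.000625·V_3 = 0.2
  0.001258·V_3 - 0.000625·V_1 = 0.002
Determinant D = (0.02396)(0.001258) - (-0.000625)(-0.000625) = 0.00002976
V_1 = [(0.2)(0.001258) - (-0.000625)(0.002)]/D = 8.499 V
V_3 = [(0.02396)(0.002) - (0.2)(-0.000625)]/D = 5.811 V
Power in each resistor, P = (ΔV)²/R:
  P_R1 = (15 - 8.499)²/75 = 0.5634 W
  P_R2 = (8.499 - 0)²/100 = 0.7224 W
  P_R3 = (15 - 5.811)²/7500 = 0.01126 W
  P_R4 = (0 - 5.811)²/2000 = 0.01688 W
  P_R5 = (8.499 - 5.811)²/1600 = 0.004517 W
P_total = P_R1 + P_R2 + P_R3 + P_R4 + P_R5 = 1.318 W

Final answer: 1.318 W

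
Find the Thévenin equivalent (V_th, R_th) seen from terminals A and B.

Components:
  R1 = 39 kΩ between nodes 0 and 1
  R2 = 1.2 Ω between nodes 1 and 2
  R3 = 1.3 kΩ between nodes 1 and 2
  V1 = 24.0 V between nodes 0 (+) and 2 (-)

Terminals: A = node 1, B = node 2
Step 1 — V_th is the open-circuit voltage V_A - V_B (nothing connected across the terminals).
Nodal analysis, taking node 2 as the 0 V reference.
Source V1 fixes V_0 = 24 V.
KCL at each unknown node (sum of currents leaving = 0; resistances in Ω):
  Node 1: (V_1 - 24)/39000 + (V_1 - 0)/1.2 + (V_1 - 0)/1300 = 0
Collecting terms: 0.8341 × V_1 = 0.0006154  =>  V_1 = 0.0007378 V
V_th = V_1 - V_2 = 0.0007378 - 0 = 0.0007378 V
Step 2 — R_th: zero the source — replace V1 by a short circuit (node 2 merges into node 0) — and find the resistance seen between A (node 1) and B (node 0).
Reduce the network between node 1 (A) and node 0 (B) by series/parallel combination:
  Rp1 = R1 ‖ R2 ‖ R3 (parallel, all between nodes 0 and 1) = 1/(1/39000 + 1/1.2 + 1/1300) = 1.199 Ω
R_th = 1.199 Ω

Final answer: V_th = 0.0007378 V, R_th = 1.199 Ω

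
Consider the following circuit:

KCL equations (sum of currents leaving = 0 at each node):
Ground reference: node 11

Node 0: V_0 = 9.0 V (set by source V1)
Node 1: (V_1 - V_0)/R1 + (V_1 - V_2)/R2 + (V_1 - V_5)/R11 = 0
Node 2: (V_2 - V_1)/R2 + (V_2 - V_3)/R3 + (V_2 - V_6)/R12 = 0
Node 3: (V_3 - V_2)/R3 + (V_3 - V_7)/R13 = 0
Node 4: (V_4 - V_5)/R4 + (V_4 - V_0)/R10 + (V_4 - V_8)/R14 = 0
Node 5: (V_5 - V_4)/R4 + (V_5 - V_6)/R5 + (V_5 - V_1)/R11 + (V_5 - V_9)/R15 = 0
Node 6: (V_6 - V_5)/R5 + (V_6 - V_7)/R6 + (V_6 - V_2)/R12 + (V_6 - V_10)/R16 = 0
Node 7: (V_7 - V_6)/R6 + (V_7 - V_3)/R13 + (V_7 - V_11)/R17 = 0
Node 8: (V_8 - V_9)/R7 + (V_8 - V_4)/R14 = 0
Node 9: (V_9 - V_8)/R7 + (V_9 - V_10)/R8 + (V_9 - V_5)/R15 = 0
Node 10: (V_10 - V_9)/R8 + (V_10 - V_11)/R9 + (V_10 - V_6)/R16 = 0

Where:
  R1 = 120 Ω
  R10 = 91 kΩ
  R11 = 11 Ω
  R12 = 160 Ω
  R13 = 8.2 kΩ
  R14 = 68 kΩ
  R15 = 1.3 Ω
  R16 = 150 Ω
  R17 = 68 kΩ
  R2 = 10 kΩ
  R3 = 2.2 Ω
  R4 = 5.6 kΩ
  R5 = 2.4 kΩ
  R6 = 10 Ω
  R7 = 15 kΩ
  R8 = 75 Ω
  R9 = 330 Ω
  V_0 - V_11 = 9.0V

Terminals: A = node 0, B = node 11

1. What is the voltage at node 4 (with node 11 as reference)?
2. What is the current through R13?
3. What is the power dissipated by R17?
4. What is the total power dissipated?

Nodal analysis, taking node 11 as the 0 V reference.
Source V1 fixes V_0 = 9 V.
KCL at each unknown node (sum of currents leaving = 0; resistances in Ω):
  Node 1: (V_1 - 9)/120 + (V_1 - V_2)/10000 + (V_1 - V_5)/11 = 0
  Node 2: (V_2 - V_1)/10000 + (V_2 - V_3)/2.2 + (V_2 - V_6)/160 = 0
  Node 3: (V_3 - V_2)/2.2 + (V_3 - V_7)/8200 = 0
  Node 4: (V_4 - V_5)/5600 + (V_4 - 9)/91000 + (V_4 - V_8)/68000 = 0
  Node 5: (V_5 - V_4)/5600 + (V_5 - V_6)/2400 + (V_5 - V_1)/11 + (V_5 - V_9)/1.3 = 0
  Node 6: (V_6 - V_5)/2400 + (V_6 - V_7)/10 + (V_6 - V_2)/160 + (V_6 - V_10)/150 = 0
  Node 7: (V_7 - V_6)/10 + (V_7 - V_3)/8200 + (V_7 - 0)/68000 = 0
  Node 8: (V_8 - V_9)/15000 + (V_8 - V_4)/68000 = 0
  Node 9: (V_9 - V_8)/15000 + (V_9 - V_10)/75 + (V_9 - V_5)/1.3 = 0
  Node 10: (V_10 - V_9)/75 + (V_10 - 0)/330 + (V_10 - V_6)/150 = 0
Collecting terms (coefficients in siemens):
  0.09934·V_1 - 0.0001·V_2 - 0.09091·V_5 = 0.075
  0.4609·V_2 - 0.0001·V_1 - 0.4545·V_3 - 0.00625·V_6 = 0
  0.4547·V_3 - 0.4545·V_2 - 0.000122·V_7 = 0
  0.0002043·V_4 - 0.0001786·V_5 - 0.00001471·V_8 = 0.0000989
  0.8607·V_5 - 0.09091·V_1 - 0.0001786·V_4 - 0.0004167·V_6 - 0.7692·V_9 = 0
  0.1133·V_6 - 0.00625·V_2 - 0.0004167·V_5 - 0.1·V_7 - 0.006667·V_10 = 0
  0.1001·V_7 - 0.000122·V_3 - 0.1·V_6 = 0
  0.00008137·V_8 - 0.00001471·V_4 - 0.00006667·V_9 = 0
  0.7826·V_9 - 0.7692·V_5 - 0.00006667·V_8 - 0.01333·V_10 = 0
  0.02303·V_10 - 0.006667·V_6 - 0.01333·V_9 = 0
Solving these 10 simultaneous equations (Gaussian elimination) gives:
  V_1 = 6.975 V, V_2 = 5.65 V, V_3 = 5.65 V, V_4 = 6.91 V
  V_5 = 6.791 V, V_6 = 5.629 V, V_7 = 5.628 V, V_8 = 6.795 V
  V_9 = 6.77 V, V_10 = 5.549 V
Part 1:
  Read off the nodal solution: V_4 = 6.91 V
Part 2:
  I_R13 = (V_3 - V_7)/R13 = (5.65 - 5.628)/8200 = 0.000002632 A
  Magnitude: I_R13 = 0.000002632 A
Part 3:
  I_R17 = (V_7 - V_11)/R17 = (5.628 - 0)/68000 = 0.00008277 A
  P_R17 = I_R17² × R17 = (0.00008277)² × 68000 = 0.0004658 W
Part 4:
  Power in each resistor, P = (ΔV)²/R:
    P_R1 = (9 - 6.975)²/120 = 0.03417 W
    P_R2 = (6.975 - 5.65)²/10000 = 0.0001757 W
    P_R3 = (5.65 - 5.65)²/2.2 = 0.00000000001524 W
    P_R4 = (6.91 - 6.791)²/5600 = 0.000002535 W
    P_R5 = (6.791 - 5.629)²/2400 = 0.0005627 W
    P_R6 = (5.629 - 5.628)²/10 = 0.00000006421 W
    P_R7 = (6.795 - 6.77)²/15000 = 0.00000004286 W
    P_R8 = (6.77 - 5.549)²/75 = 0.01988 W
    P_R9 = (5.549 - 0)²/330 = 0.0933 W
    P_R10 = (9 - 6.91)²/91000 = 0.000048 W
    P_R11 = (6.975 - 6.791)²/11 = 0.003083 W
    P_R12 = (5.65 - 5.629)²/160 = 0.0000027 W
    P_R13 = (5.65 - 5.628)²/8200 = 0.0000000568 W
    P_R14 = (6.91 - 6.795)²/68000 = 0.0000001943 W
    P_R15 = (6.791 - 6.77)²/1.3 = 0.0003445 W
    P_R16 = (5.629 - 5.549)²/150 = 0.00004277 W
    P_R17 = (5.628 - 0)²/68000 = 0.0004658 W
  P_total = P_R1 + P_R2 + P_R3 + P_R4 + P_R5 + P_R6 + P_R7 + P_R8 + P_R9 + P_R10 + P_R11 + P_R12 + P_R13 + P_R14 + P_R15 + P_R16 + P_R17 = 0.1521 W

Final answers:
1. V_4 = 6.91 V
2. I_R13 = 2.632e-06 A
3. P_R17 = 0.0004658 W
4. P_total = 0.1521 W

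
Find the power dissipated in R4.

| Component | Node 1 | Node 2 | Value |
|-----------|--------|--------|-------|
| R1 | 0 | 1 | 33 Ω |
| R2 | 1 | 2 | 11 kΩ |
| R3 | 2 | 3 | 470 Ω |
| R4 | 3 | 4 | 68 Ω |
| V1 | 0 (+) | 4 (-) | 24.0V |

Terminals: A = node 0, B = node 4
Nodal analysis, taking node 4 as the 0 V reference.
Source V1 fixes V_0 = 24 V.
KCL at each unknown node (sum of currents leaving = 0; resistances in Ω):
  Node 1: (V_1 - 24)/33 + (V_1 - V_2)/11000 = 0
  Node 2: (V_2 - V_1)/11000 + (V_2 - V_3)/470 = 0
  Node 3: (V_3 - V_2)/470 + (V_3 - 0)/68 = 0
Collecting terms (coefficients in siemens):
  0.03039·V_1 - 0.00009091·V_2 = 0.7273
  0.002219·V_2 - 0.00009091·V_1 - 0.002128·V_3 = 0
  0.01683·V_3 - 0.002128·V_2 = 0
Solving these 3 simultaneous equations (Gaussian elimination) gives:
  V_1 = 23.93 V, V_2 = 1.116 V, V_3 = 0.141 V
I_R4 = (V_3 - V_4)/R4 = (0.141 - 0)/68 = 0.002074 A
P_R4 = I_R4² × R4 = (0.002074)² × 68 = 0.0002925 W

Final answer: 0.0002925 W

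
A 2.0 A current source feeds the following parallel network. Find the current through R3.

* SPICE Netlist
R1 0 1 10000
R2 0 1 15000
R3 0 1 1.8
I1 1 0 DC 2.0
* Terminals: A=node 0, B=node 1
All resistors sit directly between nodes 0 and 1, so they are in parallel and share one voltage V; the full source current 2 A splits among them.
1/R_par = 1/10000 + 1/15000 + 1/1.8 = 0.5557 S  =>  R_par = 1.799 Ω
V = I × R_par = 2 × 1.799 = 3.599 V
I_R3 = V/R3 = 3.599/1.8 = 1.999 A

Final answer: 1.999 A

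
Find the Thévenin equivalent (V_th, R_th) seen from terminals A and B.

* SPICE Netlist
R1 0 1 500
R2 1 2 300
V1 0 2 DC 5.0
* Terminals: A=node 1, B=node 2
Step 1 — V_th is the open-circuit voltage V_A - V_B (nothing connected across the terminals).
Nodal analysis, taking node 2 as the 0 V reference.
Source V1 fixes V_0 = 5 V.
KCL at each unknown node (sum of currents leaving = 0; resistances in Ω):
  Node 1: (V_1 - 5)/500 + (V_1 - 0)/300 = 0
Collecting terms: 0.005333 × V_1 = 0.01  =>  V_1 = 1.875 V
V_th = V_1 - V_2 = 1.875 - 0 = 1.875 V
Step 2 — R_th: zero the source — replace V1 by a short circuit (node 2 merges into node 0) — and find the resistance seen between A (node 1) and B (node 0).
Reduce the network between node 1 (A) and node 0 (B) by series/parallel combination:
  Rp1 = R1 ‖ R2 (parallel, both between nodes 0 and 1) = 1/(1/500 + 1/300) = 187.5 Ω
R_th = 187.5 Ω

Final answer: V_th = 1.875 V, R_th = 187.5 Ω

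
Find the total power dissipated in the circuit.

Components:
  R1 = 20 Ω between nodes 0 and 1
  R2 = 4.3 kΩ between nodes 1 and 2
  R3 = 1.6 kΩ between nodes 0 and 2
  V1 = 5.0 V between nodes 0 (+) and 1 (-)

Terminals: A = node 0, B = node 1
Nodal analysis, taking node 1 as the 0 V reference.
Source V1 fixes V_0 = 5 V.
KCL at each unknown node (sum of currents leaving = 0; resistances in Ω):
  Node 2: (V_2 - 0)/4300 + (V_2 - 5)/1600 = 0
Collecting terms: 0.0008576 × V_2 = 0.003125  =>  V_2 = 3.644 V
Power in each resistor, P = (ΔV)²/R:
  P_R1 = (5 - 0)²/20 = 1.25 W
  P_R2 = (0 - 3.644)²/4300 = 0.003088 W
  P_R3 = (5 - 3.644)²/1600 = 0.001149 W
P_total = P_R1 + P_R2 + P_R3 = 1.254 W

Final answer: 1.254 W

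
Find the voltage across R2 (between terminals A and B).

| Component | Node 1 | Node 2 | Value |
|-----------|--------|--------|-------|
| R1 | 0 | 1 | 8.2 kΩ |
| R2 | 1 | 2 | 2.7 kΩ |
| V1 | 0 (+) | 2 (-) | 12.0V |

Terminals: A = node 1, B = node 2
R1 and R2 are in series across V1 (node 0 → node 1 → node 2), and the output A–B is taken across R2, so this is a voltage divider.
Series current: I = V1/(R1 + R2) = 12/(8200 + 2700) = 12/10900 = 0.001101 A
V_R2 = I × R2 = V1 × R2/(R1 + R2) = 12 × 2700/10900 = 2.972 V

Final answer: 2.972 V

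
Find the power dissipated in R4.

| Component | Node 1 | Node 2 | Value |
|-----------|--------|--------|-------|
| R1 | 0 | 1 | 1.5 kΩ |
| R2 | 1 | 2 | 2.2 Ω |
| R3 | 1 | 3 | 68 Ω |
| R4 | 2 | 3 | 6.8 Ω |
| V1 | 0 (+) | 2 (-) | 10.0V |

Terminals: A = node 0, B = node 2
Nodal analysis, taking node 2 as the 0 V reference.
Source V1 fixes V_0 = 10 V.
KCL at each unknown node (sum of currents leaving = 0; resistances in Ω):
  Node 1: (V_1 - 10)/1500 + (V_1 - 0)/2.2 + (V_1 - V_3)/68 = 0
  Node 3: (V_3 - V_1)/68 + (V_3 - 0)/6.8 = 0
Collecting terms (coefficients in siemens):
  0.4699·V_1 - 0.01471·V_3 = 0.006667
  0.1618·V_3 - 0.01471·V_1 = 0
Determinant D = (0.4699)(0.1618) - (-0.01471)(-0.01471) = 0.0758
V_1 = [(0.006667)(0.1618) - (-0.01471)(0)]/D = 0.01423 V
V_3 = [(0.4699)(0) - (0.006667)(-0.01471)]/D = 0.001293 V
I_R4 = (V_2 - V_3)/R4 = (0 - 0.001293)/6.8 = -0.0001902 A
P_R4 = I_R4² × R4 = (-0.0001902)² × 6.8 = 0.000000246 W

Final answer: 2.46e-07 W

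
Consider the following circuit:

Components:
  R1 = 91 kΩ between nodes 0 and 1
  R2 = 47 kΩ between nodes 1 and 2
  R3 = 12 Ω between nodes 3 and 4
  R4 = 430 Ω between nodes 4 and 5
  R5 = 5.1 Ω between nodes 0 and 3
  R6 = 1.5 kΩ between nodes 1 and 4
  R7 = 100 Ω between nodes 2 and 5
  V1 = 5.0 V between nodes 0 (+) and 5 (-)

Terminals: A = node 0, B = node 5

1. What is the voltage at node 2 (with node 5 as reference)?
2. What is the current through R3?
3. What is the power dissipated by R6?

Nodal analysis, taking node 5 as the 0 V reference.
Source V1 fixes V_0 = 5 V.
KCL at each unknown node (sum of currents leaving = 0; resistances in Ω):
  Node 1: (V_1 - 5)/91000 + (V_1 - V_2)/47000 + (V_1 - V_4)/1500 = 0
  Node 2: (V_2 - V_1)/47000 + (V_2 - 0)/100 = 0
  Node 3: (V_3 - V_4)/12 + (V_3 - 5)/5.1 = 0
  Node 4: (V_4 - V_3)/12 + (V_4 - 0)/430 + (V_4 - V_1)/1500 = 0
Collecting terms (coefficients in siemens):
  0.0006989·V_1 - 0.00002128·V_2 - 0.0006667·V_4 = 0.00005495
  0.01002·V_2 - 0.00002128·V_1 = 0
  0.2794·V_3 - 0.08333·V_4 = 0.9804
  0.08633·V_4 - 0.0006667·V_1 - 0.08333·V_3 = 0
Solving these 4 simultaneous equations (Gaussian elimination) gives:
  V_1 = 4.664 V, V_2 = 0.009903 V, V_3 = 4.942 V, V_4 = 4.807 V
Part 1:
  Read off the nodal solution: V_2 = 0.009903 V
Part 2:
  I_R3 = (V_3 - V_4)/R3 = (4.942 - 4.807)/12 = 0.01127 A
  Magnitude: I_R3 = 0.01127 A
Part 3:
  I_R6 = (V_1 - V_4)/R6 = (4.664 - 4.807)/1500 = -0.00009534 A
  P_R6 = I_R6² × R6 = (-0.00009534)² × 1500 = 0.00001363 W

Final answers:
1. V_2 = 0.009903 V
2. I_R3 = 0.01127 A
3. P_R6 = 1.363e-05 W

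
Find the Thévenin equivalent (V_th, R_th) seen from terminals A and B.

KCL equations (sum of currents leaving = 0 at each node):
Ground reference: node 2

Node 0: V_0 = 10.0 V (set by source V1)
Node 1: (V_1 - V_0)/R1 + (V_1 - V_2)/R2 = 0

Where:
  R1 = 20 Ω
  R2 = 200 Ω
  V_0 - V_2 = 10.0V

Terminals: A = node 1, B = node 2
Step 1 — V_th is the open-circuit voltage V_A - V_B (nothing connected across the terminals).
Nodal analysis, taking node 2 as the 0 V reference.
Source V1 fixes V_0 = 10 V.
KCL at each unknown node (sum of currents leaving = 0; resistances in Ω):
  Node 1: (V_1 - 10)/20 + (V_1 - 0)/200 = 0
Collecting terms: 0.055 × V_1 = 0.5  =>  V_1 = 9.091 V
V_th = V_1 - V_2 = 9.091 - 0 = 9.091 V
Step 2 — R_th: zero the source — replace V1 by a short circuit (node 2 merges into node 0) — and find the resistance seen between A (node 1) and B (node 0).
Reduce the network between node 1 (A) and node 0 (B) by series/parallel combination:
  Rp1 = R1 ‖ R2 (parallel, both between nodes 0 and 1) = 1/(1/20 + 1/200) = 18.18 Ω
R_th = 18.18 Ω

Final answer: V_th = 9.091 V, R_th = 18.18 Ω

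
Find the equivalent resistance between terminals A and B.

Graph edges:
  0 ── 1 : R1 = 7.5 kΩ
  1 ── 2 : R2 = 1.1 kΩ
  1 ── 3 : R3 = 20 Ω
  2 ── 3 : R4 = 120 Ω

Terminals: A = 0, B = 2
Reduce the network between node 0 (A) and node 2 (B) by series/parallel combination:
  Rs1 = R3 + R4 (series, joined only at node 3) = 20 + 120 = 140 Ω
  Rp1 = R2 ‖ Rs1 (parallel, both between nodes 1 and 2) = 1/(1/1100 + 1/140) = 124.2 Ω
  Rs2 = R1 + Rp1 (series, joined only at node 1) = 7500 + 124.2 = 7624 Ω
R_eq = 7.624 kΩ

Final answer: 7.624 kΩ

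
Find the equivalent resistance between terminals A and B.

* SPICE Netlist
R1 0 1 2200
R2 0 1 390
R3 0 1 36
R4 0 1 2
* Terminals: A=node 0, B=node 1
Reduce the network between node 0 (A) and node 1 (B) by series/parallel combination:
  Rp1 = R1 ‖ R2 ‖ R3 ‖ R4 (parallel, all between nodes 0 and 1) = 1/(1/2200 + 1/390 + 1/36 + 1/2) = 1.884 Ω
R_eq = 1.884 Ω

Final answer: 1.884 Ω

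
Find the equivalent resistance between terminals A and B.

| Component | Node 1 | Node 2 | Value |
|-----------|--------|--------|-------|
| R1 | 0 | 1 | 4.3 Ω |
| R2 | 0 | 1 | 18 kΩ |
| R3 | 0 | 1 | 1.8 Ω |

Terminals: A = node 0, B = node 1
Reduce the network between node 0 (A) and node 1 (B) by series/parallel combination:
  Rp1 = R1 ‖ R2 ‖ R3 (parallel, all between nodes 0 and 1) = 1/(1/4.3 + 1/18000 + 1/1.8) = 1.269 Ω
R_eq = 1.269 Ω

Final answer: 1.269 Ω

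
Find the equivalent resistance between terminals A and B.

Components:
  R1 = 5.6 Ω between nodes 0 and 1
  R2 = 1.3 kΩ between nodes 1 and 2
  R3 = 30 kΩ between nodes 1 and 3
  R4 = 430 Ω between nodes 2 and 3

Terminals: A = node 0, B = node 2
Reduce the network between node 0 (A) and node 2 (B) by series/parallel combination:
  Rs1 = R3 + R4 (series, joined only at node 3) = 30000 + 430 = 30430 Ω
  Rp1 = R2 ‖ Rs1 (parallel, both between nodes 1 and 2) = 1/(1/1300 + 1/30430) = 1247 Ω
  Rs2 = R1 + Rp1 (series, joined only at node 1) = 5.6 + 1247 = 1252 Ω
R_eq = 1.252 kΩ

Final answer: 1.252 kΩ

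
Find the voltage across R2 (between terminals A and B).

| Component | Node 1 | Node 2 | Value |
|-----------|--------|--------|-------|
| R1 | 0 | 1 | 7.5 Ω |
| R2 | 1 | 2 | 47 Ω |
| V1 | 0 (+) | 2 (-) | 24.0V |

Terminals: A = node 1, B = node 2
R1 and R2 are in series across V1 (node 0 → node 1 → node 2), and the output A–B is taken across R2, so this is a voltage divider.
Series current: I = V1/(R1 + R2) = 24/(7.5 + 47) = 24/54.5 = 0.4404 A
V_R2 = I × R2 = V1 × R2/(R1 + R2) = 24 × 47/54.5 = 20.7 V

Final answer: 20.7 V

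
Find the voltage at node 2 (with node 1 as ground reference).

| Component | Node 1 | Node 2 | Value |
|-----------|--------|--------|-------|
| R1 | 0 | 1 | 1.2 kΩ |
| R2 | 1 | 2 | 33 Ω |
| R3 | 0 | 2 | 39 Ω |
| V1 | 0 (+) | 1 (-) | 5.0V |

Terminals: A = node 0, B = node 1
Nodal analysis, taking node 1 as the 0 V reference.
Source V1 fixes V_0 = 5 V.
KCL at each unknown node (sum of currents leaving = 0; resistances in Ω):
  Node 2: (V_2 - 0)/33 + (V_2 - 5)/39 = 0
Collecting terms: 0.05594 × V_2 = 0.1282  =>  V_2 = 2.292 V
The requested potential is V_2 = 2.292 V.

Final answer: V_2 = 2.292 V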